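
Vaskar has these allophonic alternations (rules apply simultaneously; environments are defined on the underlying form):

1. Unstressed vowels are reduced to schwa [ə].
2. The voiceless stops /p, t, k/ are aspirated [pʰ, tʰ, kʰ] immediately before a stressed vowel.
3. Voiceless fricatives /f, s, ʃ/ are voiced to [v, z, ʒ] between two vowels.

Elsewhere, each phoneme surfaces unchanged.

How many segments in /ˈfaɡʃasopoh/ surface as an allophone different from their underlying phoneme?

4

Segments that undergo a rule: /a/ → [ə] (rule 1); /s/ → [z] (rule 3); /o/ → [ə] (rule 1); /o/ → [ə] (rule 1).
All other segments surface unchanged.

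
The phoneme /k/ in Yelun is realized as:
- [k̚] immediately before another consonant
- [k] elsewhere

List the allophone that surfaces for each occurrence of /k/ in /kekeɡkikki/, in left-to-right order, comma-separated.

Occurrence 1 (position 1): no conditioning environment matches → elsewhere allophone [k].
Occurrence 2 (position 3): no conditioning environment matches → elsewhere allophone [k].
Occurrence 3 (position 6): no conditioning environment matches → elsewhere allophone [k].
Occurrence 4 (position 8): immediately before another consonant → [k̚].
Occurrence 5 (position 9): no conditioning environment matches → elsewhere allophone [k].

[k], [k], [k], [k̚], [k]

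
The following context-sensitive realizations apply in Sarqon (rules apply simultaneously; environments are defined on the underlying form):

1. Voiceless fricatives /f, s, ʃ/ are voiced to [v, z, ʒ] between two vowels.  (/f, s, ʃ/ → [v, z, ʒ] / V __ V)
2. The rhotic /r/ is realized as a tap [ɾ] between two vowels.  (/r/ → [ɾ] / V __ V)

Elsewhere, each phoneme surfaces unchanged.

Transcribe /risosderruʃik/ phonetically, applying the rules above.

[rizosderruʒik]

/r/ — word-initial; rule 2 does not apply here → [r].
/s/ — between /i/ and /o/, between two vowels — surfaces as [z] (rule 1).
/s/ (between /o/ and /d/) fails the environment for rule 1, so it stays [s].
/r/ (between /e/ and /r/) is in the target of rule 2 but the environment (between two vowels) is not met → [r].
/r/ (between /r/ and /u/): rule 2 targets it, but not between two vowels → unchanged [r].
/ʃ/ (between /u/ and /i/) occurs between two vowels → [ʒ] by rule 1.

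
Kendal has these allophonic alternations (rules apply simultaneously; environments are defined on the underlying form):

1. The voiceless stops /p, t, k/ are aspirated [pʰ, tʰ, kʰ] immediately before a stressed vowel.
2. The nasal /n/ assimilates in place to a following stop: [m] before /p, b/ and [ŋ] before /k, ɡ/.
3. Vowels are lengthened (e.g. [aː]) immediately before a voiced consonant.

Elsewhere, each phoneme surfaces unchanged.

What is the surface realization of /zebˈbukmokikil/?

[zeːbˈbukmokikiːl]

Rule 3 applies to /e/ (between /z/ and /b/: before a voiced consonant) → [eː].
/u/ — between /b/ and /k/; rule 3 does not apply here → [u].
/k/ (between /u/ and /m/) fails the environment for rule 1, so it stays [k].
/o/ (between /m/ and /k/): rule 3 targets it, but not before a voiced consonant → unchanged [o].
/k/ (between /o/ and /i/) fails the environment for rule 1, so it stays [k].
/i/ (between /k/ and /k/): rule 3 targets it, but not before a voiced consonant → unchanged [i].
/k/ — between /i/ and /i/; rule 1 does not apply here → [k].
/i/ (between /k/ and /l/) occurs before a voiced consonant → [iː] by rule 3.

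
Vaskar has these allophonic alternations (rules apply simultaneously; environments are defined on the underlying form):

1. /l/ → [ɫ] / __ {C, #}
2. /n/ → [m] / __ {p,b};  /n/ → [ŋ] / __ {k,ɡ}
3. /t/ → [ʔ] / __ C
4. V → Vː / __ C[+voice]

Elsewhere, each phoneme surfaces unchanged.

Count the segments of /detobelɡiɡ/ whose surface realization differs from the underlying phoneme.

Segments that undergo a rule: /o/ → [oː] (rule 4); /e/ → [eː] (rule 4); /l/ → [ɫ] (rule 1); /i/ → [iː] (rule 4).
All other segments surface unchanged.

4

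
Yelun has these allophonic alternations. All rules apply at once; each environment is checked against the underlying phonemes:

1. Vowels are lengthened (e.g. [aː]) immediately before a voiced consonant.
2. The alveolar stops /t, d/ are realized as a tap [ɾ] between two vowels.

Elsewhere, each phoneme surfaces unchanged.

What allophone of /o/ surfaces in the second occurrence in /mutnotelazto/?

/o/ (word-final): rule 1 targets it, but not before a voiced consonant → unchanged [o].

[o]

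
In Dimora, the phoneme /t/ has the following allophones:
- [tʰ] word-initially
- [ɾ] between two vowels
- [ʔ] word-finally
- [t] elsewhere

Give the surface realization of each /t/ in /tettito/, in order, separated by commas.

Occurrence 1 (position 1): word-initially → [tʰ].
Occurrence 2 (position 3): no conditioning environment matches → elsewhere allophone [t].
Occurrence 3 (position 4): no conditioning environment matches → elsewhere allophone [t].
Occurrence 4 (position 6): between two vowels → [ɾ].

[tʰ], [t], [t], [ɾ]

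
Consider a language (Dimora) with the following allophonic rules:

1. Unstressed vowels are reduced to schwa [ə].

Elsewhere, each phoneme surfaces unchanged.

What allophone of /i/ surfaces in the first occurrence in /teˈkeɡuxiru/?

/i/ — between /x/ and /r/, in an unstressed syllable — surfaces as [ə] (rule 1).

[ə]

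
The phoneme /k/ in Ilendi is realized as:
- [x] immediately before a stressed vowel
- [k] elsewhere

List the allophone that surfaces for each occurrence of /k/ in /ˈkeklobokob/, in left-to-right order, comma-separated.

[x], [k], [k]

Occurrence 1 (position 1): immediately before a stressed vowel → [x].
Occurrence 2 (position 3): no conditioning environment matches → elsewhere allophone [k].
Occurrence 3 (position 8): no conditioning environment matches → elsewhere allophone [k].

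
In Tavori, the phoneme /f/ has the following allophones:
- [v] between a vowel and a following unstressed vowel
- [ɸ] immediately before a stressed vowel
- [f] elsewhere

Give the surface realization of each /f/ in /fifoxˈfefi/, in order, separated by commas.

[f], [v], [ɸ], [v]

Occurrence 1 (position 1): no conditioning environment matches → elsewhere allophone [f].
Occurrence 2 (position 3): between a vowel and a following unstressed vowel → [v].
Occurrence 3 (position 6): immediately before a stressed vowel → [ɸ].
Occurrence 4 (position 8): between a vowel and a following unstressed vowel → [v].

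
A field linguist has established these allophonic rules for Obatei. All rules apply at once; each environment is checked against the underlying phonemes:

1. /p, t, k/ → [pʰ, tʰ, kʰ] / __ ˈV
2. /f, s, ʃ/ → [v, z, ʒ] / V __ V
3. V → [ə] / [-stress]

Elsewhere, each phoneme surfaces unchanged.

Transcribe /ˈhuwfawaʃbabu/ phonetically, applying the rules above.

/h/ (word-initial): no rule targets it → [h].
/u/ (between /h/ and /w/): rule 3 targets it, but not in an unstressed syllable → unchanged [u].
/w/ (between /u/ and /f/) is unaffected → [w].
/f/ (between /w/ and /a/) is in the target of rule 2 but the environment (between two vowels) is not met → [f].
/a/ — between /f/ and /w/, in an unstressed syllable — surfaces as [ə] (rule 3).
/w/ stays [w].
/a/ meets the environment for rule 3 (in an unstressed syllable) → [ə].
/ʃ/ (between /a/ and /b/) is in the target of rule 2 but the environment (between two vowels) is not met → [ʃ].
/b/ (between /ʃ/ and /a/) is unaffected → [b].
/a/ meets the environment for rule 3 (in an unstressed syllable) → [ə].
/b/ (between /a/ and /u/): no rule targets it → [b].
/u/ (word-final) occurs in an unstressed syllable → [ə] by rule 3.

[ˈhuwfəwəʃbəbə]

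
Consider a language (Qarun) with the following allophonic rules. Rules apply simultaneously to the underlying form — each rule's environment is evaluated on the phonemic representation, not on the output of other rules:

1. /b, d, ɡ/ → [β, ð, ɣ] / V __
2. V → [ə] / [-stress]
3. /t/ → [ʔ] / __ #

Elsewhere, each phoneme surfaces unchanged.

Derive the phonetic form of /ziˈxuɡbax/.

[zəˈxuɣbəx]

/z/ (word-initial): no rule targets it → [z].
/i/ meets the environment for rule 2 (in an unstressed syllable) → [ə].
/x/ (between /i/ and /u/) is unaffected → [x].
/u/ (between /x/ and /ɡ/) fails the environment for rule 2, so it stays [u].
/ɡ/ (between /u/ and /b/): immediately after a vowel, so rule 1 applies → [ɣ].
/b/ (between /ɡ/ and /a/) is in the target of rule 1 but the environment (immediately after a vowel) is not met → [b].
/a/ meets the environment for rule 2 (in an unstressed syllable) → [ə].
/x/ (word-final): no rule targets it → [x].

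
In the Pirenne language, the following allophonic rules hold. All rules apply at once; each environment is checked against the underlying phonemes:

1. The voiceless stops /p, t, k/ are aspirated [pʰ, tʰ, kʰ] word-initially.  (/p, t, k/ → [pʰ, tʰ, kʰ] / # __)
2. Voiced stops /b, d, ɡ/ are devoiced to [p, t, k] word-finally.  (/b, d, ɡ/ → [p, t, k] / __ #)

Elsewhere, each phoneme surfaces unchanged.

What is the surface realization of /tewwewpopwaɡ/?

[tʰewwewpopwak]

/t/ — word-initial, word-initially — surfaces as [tʰ] (rule 1).
/e/ (between /t/ and /w/): no rule targets it → [e].
/w/ (between /e/ and /w/): no rule targets it → [w].
/w/ stays [w].
/e/ (between /w/ and /w/): no rule targets it → [e].
/w/ stays [w].
/p/ — between /w/ and /o/; rule 1 does not apply here → [p].
/o/ (between /p/ and /p/) is unaffected → [o].
/p/ — between /o/ and /w/; rule 1 does not apply here → [p].
/w/ — not in any rule's target class → [w].
/a/ — not in any rule's target class → [a].
/ɡ/ (word-final) occurs word-finally → [k] by rule 2.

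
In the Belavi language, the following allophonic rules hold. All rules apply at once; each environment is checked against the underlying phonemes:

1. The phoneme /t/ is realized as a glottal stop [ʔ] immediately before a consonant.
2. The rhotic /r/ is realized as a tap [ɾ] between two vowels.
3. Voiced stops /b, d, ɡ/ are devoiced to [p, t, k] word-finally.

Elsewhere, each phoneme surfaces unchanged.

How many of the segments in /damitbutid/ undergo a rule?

2

Segments that undergo a rule: /t/ → [ʔ] (rule 1); /d/ → [t] (rule 3).
All other segments surface unchanged.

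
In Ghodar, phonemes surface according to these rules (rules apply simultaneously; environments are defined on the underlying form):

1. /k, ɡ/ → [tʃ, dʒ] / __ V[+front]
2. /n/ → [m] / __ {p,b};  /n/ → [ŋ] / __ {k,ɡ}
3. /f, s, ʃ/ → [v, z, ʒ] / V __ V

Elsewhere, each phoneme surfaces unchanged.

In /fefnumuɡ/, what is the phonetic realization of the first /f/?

[f]

/f/ (word-initial): rule 3 targets it, but not between two vowels → unchanged [f].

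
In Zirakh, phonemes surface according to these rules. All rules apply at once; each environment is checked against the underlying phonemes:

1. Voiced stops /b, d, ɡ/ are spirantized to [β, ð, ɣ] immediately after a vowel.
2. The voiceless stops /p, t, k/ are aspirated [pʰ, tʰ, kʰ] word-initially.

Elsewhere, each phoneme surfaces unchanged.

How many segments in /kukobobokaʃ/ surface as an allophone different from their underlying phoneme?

3

Segments that undergo a rule: /k/ → [kʰ] (rule 2); /b/ → [β] (rule 1); /b/ → [β] (rule 1).
All other segments surface unchanged.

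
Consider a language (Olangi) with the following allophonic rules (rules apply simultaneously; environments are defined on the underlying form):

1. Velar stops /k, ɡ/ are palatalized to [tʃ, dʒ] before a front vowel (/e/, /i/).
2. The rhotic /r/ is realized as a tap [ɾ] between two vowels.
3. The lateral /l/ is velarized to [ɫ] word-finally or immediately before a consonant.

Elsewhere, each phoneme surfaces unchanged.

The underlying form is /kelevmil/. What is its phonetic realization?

[tʃelevmiɫ]

/k/ (word-initial) occurs before a front vowel → [tʃ] by rule 1.
/e/ stays [e].
/l/ (between /e/ and /e/) is in the target of rule 3 but the environment (word-finally or immediately before a consonant) is not met → [l].
/e/ (between /l/ and /v/) is unaffected → [e].
/v/ (between /e/ and /m/) is unaffected → [v].
/m/ — not in any rule's target class → [m].
/i/ (between /m/ and /l/): no rule targets it → [i].
/l/ (word-final) occurs word-finally or immediately before a consonant → [ɫ] by rule 3.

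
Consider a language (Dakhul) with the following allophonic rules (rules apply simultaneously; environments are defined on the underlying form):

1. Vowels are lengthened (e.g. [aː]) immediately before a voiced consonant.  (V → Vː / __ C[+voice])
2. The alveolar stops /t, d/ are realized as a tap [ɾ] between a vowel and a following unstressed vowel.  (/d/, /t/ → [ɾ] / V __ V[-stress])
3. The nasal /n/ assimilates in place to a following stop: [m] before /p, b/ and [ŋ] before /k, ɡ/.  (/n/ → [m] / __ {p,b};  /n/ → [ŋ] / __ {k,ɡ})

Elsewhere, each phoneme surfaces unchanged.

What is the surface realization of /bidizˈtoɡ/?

/b/ (word-initial) is unaffected → [b].
/i/ meets the environment for rule 1 (before a voiced consonant) → [iː].
/d/ — between /i/ and /i/, between a vowel and a following unstressed vowel — surfaces as [ɾ] (rule 2).
/i/ (between /d/ and /z/): before a voiced consonant, so rule 1 applies → [iː].
/z/ (between /i/ and /t/): no rule targets it → [z].
/t/ (between /z/ and /o/) is in the target of rule 2 but the environment (between a vowel and a following unstressed vowel) is not met → [t].
Rule 1 applies to /o/ (between /t/ and /ɡ/: before a voiced consonant) → [oː].
/ɡ/ stays [ɡ].

[biːɾiːzˈtoːɡ]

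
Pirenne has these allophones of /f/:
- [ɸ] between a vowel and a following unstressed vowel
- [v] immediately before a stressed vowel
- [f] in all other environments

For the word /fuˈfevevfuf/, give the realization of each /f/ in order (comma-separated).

Occurrence 1 (position 1): no conditioning environment matches → elsewhere allophone [f].
Occurrence 2 (position 3): immediately before a stressed vowel → [v].
Occurrence 3 (position 8): no conditioning environment matches → elsewhere allophone [f].
Occurrence 4 (position 10): no conditioning environment matches → elsewhere allophone [f].

[f], [v], [f], [f]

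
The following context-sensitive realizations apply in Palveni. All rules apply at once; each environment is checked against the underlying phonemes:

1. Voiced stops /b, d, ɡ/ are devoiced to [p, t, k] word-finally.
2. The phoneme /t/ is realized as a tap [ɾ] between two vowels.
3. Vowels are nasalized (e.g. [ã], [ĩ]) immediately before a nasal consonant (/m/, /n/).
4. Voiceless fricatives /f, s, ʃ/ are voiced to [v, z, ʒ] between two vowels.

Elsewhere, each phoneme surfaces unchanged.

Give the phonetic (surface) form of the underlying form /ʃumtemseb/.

/ʃ/ — word-initial; rule 4 does not apply here → [ʃ].
/u/ meets the environment for rule 3 (before a nasal consonant) → [ũ].
/m/ (between /u/ and /t/) is unaffected → [m].
/t/ (between /m/ and /e/): rule 2 targets it, but not between two vowels → unchanged [t].
/e/ (between /t/ and /m/) occurs before a nasal consonant → [ẽ] by rule 3.
/m/ (between /e/ and /s/): no rule targets it → [m].
/s/ (between /m/ and /e/) fails the environment for rule 4, so it stays [s].
/e/ — between /s/ and /b/; rule 3 does not apply here → [e].
/b/ meets the environment for rule 1 (word-finally) → [p].

[ʃũmtẽmsep]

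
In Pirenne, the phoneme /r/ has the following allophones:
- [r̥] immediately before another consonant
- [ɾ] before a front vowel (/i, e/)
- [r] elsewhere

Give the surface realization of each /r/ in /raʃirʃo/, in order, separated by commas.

[r], [r̥]

Occurrence 1 (position 1): no conditioning environment matches → elsewhere allophone [r].
Occurrence 2 (position 5): immediately before another consonant → [r̥].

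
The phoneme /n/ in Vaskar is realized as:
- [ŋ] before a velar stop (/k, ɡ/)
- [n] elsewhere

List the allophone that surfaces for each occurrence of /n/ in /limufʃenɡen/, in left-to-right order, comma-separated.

Occurrence 1 (position 8): before a velar stop → [ŋ].
Occurrence 2 (position 11): no conditioning environment matches → elsewhere allophone [n].

[ŋ], [n]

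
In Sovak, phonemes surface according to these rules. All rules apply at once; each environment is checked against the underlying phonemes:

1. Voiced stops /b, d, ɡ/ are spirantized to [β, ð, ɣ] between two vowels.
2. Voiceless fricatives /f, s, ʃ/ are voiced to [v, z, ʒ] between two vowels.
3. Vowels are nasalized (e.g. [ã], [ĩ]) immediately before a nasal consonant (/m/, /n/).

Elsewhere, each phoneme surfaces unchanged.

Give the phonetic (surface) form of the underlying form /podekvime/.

[poðekvĩme]

/p/ — not in any rule's target class → [p].
/o/ (between /p/ and /d/) is in the target of rule 3 but the environment (before a nasal consonant) is not met → [o].
/d/ meets the environment for rule 1 (between two vowels) → [ð].
/e/ — between /d/ and /k/; rule 3 does not apply here → [e].
/k/ stays [k].
/v/ — not in any rule's target class → [v].
/i/ (between /v/ and /m/) occurs before a nasal consonant → [ĩ] by rule 3.
/m/ (between /i/ and /e/): no rule targets it → [m].
/e/ — word-final; rule 3 does not apply here → [e].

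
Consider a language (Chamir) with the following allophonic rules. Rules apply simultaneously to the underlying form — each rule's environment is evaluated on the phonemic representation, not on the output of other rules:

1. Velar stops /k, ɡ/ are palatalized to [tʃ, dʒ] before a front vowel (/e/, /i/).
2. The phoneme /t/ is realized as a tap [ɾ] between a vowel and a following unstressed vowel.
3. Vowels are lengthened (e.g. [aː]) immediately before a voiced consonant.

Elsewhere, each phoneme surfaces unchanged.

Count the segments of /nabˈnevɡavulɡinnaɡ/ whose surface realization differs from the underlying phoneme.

Segments that undergo a rule: /a/ → [aː] (rule 3); /e/ → [eː] (rule 3); /a/ → [aː] (rule 3); /u/ → [uː] (rule 3); /ɡ/ → [dʒ] (rule 1); /i/ → [iː] (rule 3); /a/ → [aː] (rule 3).
All other segments surface unchanged.

7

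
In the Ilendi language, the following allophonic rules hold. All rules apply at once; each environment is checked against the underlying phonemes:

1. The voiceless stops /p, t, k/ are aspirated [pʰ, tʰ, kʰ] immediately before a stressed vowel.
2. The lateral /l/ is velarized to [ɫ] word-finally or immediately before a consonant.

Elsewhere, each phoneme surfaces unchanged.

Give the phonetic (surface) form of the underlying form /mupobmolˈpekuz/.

/m/ (word-initial): no rule targets it → [m].
/u/ (between /m/ and /p/): no rule targets it → [u].
/p/ (between /u/ and /o/) fails the environment for rule 1, so it stays [p].
/o/ (between /p/ and /b/) is unaffected → [o].
/b/ — not in any rule's target class → [b].
/m/ (between /b/ and /o/): no rule targets it → [m].
/o/ (between /m/ and /l/) is unaffected → [o].
Rule 2 applies to /l/ (between /o/ and /p/: word-finally or immediately before a consonant) → [ɫ].
/p/ (between /l/ and /e/): immediately before a stressed vowel, so rule 1 applies → [pʰ].
/e/ — not in any rule's target class → [e].
/k/ — between /e/ and /u/; rule 1 does not apply here → [k].
/u/ (between /k/ and /z/): no rule targets it → [u].
/z/ stays [z].

[mupobmoɫˈpʰekuz]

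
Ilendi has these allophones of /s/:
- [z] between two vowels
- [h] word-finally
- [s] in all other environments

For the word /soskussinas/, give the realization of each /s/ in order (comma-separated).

Occurrence 1 (position 1): no conditioning environment matches → elsewhere allophone [s].
Occurrence 2 (position 3): no conditioning environment matches → elsewhere allophone [s].
Occurrence 3 (position 6): no conditioning environment matches → elsewhere allophone [s].
Occurrence 4 (position 7): no conditioning environment matches → elsewhere allophone [s].
Occurrence 5 (position 11): word-finally → [h].

[s], [s], [s], [s], [h]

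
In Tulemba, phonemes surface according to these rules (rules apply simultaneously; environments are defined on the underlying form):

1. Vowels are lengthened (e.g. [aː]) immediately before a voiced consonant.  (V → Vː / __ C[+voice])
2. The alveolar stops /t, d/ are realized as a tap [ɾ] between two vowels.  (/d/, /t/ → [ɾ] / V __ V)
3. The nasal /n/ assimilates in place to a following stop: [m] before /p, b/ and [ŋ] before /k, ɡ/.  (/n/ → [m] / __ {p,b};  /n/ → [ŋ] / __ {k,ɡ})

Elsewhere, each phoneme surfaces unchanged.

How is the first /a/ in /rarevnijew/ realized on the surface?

/a/ (between /r/ and /r/): before a voiced consonant, so rule 1 applies → [aː].

[aː]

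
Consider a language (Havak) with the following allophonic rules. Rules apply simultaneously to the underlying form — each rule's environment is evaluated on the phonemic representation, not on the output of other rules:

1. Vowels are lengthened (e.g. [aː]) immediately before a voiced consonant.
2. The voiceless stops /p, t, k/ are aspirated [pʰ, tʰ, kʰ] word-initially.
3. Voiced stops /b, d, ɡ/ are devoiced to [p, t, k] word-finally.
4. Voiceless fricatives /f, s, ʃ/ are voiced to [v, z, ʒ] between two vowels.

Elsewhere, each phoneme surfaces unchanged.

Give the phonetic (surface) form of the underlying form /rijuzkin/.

/r/ stays [r].
/i/ (between /r/ and /j/) occurs before a voiced consonant → [iː] by rule 1.
/j/ (between /i/ and /u/): no rule targets it → [j].
/u/ (between /j/ and /z/): before a voiced consonant, so rule 1 applies → [uː].
/z/ (between /u/ and /k/): no rule targets it → [z].
/k/ (between /z/ and /i/): rule 2 targets it, but not word-initially → unchanged [k].
Rule 1 applies to /i/ (between /k/ and /n/: before a voiced consonant) → [iː].
/n/ stays [n].

[riːjuːzkiːn]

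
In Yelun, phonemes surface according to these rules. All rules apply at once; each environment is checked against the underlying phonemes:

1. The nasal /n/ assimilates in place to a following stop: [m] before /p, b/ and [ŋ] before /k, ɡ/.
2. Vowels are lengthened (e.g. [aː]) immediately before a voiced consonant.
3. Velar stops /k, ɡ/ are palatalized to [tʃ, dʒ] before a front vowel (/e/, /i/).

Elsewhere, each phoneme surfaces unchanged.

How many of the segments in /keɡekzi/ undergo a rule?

Segments that undergo a rule: /k/ → [tʃ] (rule 3); /e/ → [eː] (rule 2); /ɡ/ → [dʒ] (rule 3).
All other segments surface unchanged.

3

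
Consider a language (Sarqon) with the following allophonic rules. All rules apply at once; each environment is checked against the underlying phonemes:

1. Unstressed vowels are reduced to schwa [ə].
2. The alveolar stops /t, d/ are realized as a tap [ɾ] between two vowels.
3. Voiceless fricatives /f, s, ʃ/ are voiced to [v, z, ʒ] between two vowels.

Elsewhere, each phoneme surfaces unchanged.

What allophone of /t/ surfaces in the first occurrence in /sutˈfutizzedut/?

[t]

/t/ — between /u/ and /f/; rule 2 does not apply here → [t].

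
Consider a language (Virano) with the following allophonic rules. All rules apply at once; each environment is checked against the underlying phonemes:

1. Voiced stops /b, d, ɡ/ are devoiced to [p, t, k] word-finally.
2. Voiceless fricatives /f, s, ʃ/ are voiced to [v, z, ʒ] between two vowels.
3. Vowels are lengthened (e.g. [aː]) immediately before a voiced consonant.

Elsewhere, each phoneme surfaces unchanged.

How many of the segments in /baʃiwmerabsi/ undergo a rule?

Segments that undergo a rule: /ʃ/ → [ʒ] (rule 2); /i/ → [iː] (rule 3); /e/ → [eː] (rule 3); /a/ → [aː] (rule 3).
All other segments surface unchanged.

4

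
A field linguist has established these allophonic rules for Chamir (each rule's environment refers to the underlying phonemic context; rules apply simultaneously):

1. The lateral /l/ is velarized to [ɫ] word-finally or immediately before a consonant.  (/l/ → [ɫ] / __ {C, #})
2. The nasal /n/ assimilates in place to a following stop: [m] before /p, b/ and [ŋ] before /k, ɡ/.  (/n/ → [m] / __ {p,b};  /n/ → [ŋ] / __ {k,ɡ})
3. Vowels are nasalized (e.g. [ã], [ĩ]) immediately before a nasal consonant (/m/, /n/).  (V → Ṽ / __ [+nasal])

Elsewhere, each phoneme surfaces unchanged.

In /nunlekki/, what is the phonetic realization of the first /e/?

/e/ (between /l/ and /k/): rule 3 targets it, but not before a nasal consonant → unchanged [e].

[e]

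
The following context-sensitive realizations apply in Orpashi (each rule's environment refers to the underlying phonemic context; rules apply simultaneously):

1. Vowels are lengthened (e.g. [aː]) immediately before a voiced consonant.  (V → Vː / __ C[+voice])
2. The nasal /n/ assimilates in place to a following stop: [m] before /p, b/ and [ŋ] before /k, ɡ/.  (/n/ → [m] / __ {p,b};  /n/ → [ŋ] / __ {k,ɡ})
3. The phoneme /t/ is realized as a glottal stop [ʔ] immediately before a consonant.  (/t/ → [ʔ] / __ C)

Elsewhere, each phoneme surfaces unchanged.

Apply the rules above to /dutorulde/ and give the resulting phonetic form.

[dutoːruːlde]

/u/ (between /d/ and /t/): rule 1 targets it, but not before a voiced consonant → unchanged [u].
/t/ (between /u/ and /o/) is in the target of rule 3 but the environment (immediately before a consonant) is not met → [t].
/o/ (between /t/ and /r/) occurs before a voiced consonant → [oː] by rule 1.
/u/ (between /r/ and /l/): before a voiced consonant, so rule 1 applies → [uː].
/e/ (word-final): rule 1 targets it, but not before a voiced consonant → unchanged [e].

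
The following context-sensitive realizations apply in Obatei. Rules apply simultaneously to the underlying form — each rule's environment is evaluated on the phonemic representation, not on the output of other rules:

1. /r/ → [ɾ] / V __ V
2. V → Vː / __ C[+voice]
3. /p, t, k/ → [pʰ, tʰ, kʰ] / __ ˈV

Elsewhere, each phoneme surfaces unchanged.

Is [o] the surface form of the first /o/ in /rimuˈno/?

/o/ — word-final; rule 2 does not apply here → [o].
The actual realization is [o], which matches [o].

Yes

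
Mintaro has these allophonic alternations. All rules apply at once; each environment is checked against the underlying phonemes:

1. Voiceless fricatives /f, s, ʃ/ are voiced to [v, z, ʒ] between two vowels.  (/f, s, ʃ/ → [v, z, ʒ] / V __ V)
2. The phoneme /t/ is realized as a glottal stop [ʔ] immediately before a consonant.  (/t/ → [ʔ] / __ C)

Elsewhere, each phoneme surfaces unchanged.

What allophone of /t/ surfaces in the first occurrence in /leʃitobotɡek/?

/t/ — between /i/ and /o/; rule 2 does not apply here → [t].

[t]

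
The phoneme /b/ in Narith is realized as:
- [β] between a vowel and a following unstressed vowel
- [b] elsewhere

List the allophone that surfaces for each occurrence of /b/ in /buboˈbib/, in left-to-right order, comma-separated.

Occurrence 1 (position 1): no conditioning environment matches → elsewhere allophone [b].
Occurrence 2 (position 3): between a vowel and a following unstressed vowel → [β].
Occurrence 3 (position 5): no conditioning environment matches → elsewhere allophone [b].
Occurrence 4 (position 7): no conditioning environment matches → elsewhere allophone [b].

[b], [β], [b], [b]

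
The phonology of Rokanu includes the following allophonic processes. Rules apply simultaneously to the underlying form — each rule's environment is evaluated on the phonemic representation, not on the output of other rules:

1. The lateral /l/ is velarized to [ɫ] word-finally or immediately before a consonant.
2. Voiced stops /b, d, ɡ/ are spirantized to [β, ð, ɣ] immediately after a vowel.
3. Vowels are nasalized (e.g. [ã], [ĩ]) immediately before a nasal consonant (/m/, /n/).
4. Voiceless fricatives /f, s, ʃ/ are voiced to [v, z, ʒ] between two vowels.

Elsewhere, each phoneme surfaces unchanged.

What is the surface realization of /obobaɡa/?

/o/ (word-initial) is in the target of rule 3 but the environment (before a nasal consonant) is not met → [o].
Rule 2 applies to /b/ (between /o/ and /o/: immediately after a vowel) → [β].
/o/ — between /b/ and /b/; rule 3 does not apply here → [o].
Rule 2 applies to /b/ (between /o/ and /a/: immediately after a vowel) → [β].
/a/ (between /b/ and /ɡ/) is in the target of rule 3 but the environment (before a nasal consonant) is not met → [a].
/ɡ/ (between /a/ and /a/) occurs immediately after a vowel → [ɣ] by rule 2.
/a/ — word-final; rule 3 does not apply here → [a].

[oβoβaɣa]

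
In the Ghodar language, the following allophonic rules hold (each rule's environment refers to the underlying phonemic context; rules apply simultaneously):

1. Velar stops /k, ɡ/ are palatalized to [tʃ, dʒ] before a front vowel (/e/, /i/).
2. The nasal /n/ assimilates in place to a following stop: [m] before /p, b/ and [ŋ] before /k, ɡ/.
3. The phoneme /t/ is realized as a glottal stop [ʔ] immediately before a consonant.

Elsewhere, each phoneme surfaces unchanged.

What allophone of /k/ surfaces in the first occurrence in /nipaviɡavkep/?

/k/ (between /v/ and /e/): before a front vowel, so rule 1 applies → [tʃ].

[tʃ]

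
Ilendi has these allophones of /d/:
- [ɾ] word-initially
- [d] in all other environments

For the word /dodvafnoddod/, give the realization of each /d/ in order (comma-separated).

[ɾ], [d], [d], [d], [d]

Occurrence 1 (position 1): word-initially → [ɾ].
Occurrence 2 (position 3): no conditioning environment matches → elsewhere allophone [d].
Occurrence 3 (position 9): no conditioning environment matches → elsewhere allophone [d].
Occurrence 4 (position 10): no conditioning environment matches → elsewhere allophone [d].
Occurrence 5 (position 12): no conditioning environment matches → elsewhere allophone [d].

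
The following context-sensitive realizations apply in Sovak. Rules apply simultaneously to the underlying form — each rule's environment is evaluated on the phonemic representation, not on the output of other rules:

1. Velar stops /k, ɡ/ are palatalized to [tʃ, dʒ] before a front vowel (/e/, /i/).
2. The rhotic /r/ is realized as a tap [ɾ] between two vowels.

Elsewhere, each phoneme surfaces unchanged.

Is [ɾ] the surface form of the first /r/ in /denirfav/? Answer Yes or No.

No

/r/ (between /i/ and /f/) fails the environment for rule 2, so it stays [r].
The actual realization is [r], not [ɾ].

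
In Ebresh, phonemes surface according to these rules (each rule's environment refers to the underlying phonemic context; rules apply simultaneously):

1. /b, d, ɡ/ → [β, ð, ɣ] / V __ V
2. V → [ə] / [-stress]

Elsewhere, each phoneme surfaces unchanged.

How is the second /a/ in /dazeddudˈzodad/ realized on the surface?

[ə]

/a/ (between /d/ and /d/) occurs in an unstressed syllable → [ə] by rule 2.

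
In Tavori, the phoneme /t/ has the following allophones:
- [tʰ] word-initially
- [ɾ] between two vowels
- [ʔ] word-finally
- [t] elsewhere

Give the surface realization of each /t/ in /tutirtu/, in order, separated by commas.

[tʰ], [ɾ], [t]

Occurrence 1 (position 1): word-initially → [tʰ].
Occurrence 2 (position 3): between two vowels → [ɾ].
Occurrence 3 (position 6): no conditioning environment matches → elsewhere allophone [t].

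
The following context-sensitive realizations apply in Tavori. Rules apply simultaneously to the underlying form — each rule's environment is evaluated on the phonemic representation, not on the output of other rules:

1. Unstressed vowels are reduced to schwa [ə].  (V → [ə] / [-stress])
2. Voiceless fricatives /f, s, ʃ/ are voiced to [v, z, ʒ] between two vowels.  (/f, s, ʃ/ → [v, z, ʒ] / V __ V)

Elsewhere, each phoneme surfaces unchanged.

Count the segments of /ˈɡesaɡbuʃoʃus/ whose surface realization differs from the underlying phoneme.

7

Segments that undergo a rule: /s/ → [z] (rule 2); /a/ → [ə] (rule 1); /u/ → [ə] (rule 1); /ʃ/ → [ʒ] (rule 2); /o/ → [ə] (rule 1); /ʃ/ → [ʒ] (rule 2); /u/ → [ə] (rule 1).
All other segments surface unchanged.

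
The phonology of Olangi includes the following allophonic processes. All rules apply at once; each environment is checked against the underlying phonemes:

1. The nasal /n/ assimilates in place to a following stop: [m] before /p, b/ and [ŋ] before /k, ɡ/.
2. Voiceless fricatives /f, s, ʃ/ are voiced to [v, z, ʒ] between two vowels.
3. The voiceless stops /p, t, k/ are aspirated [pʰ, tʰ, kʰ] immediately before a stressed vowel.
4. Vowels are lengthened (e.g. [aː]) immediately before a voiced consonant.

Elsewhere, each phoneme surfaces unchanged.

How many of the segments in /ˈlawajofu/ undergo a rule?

3

Segments that undergo a rule: /a/ → [aː] (rule 4); /a/ → [aː] (rule 4); /f/ → [v] (rule 2).
All other segments surface unchanged.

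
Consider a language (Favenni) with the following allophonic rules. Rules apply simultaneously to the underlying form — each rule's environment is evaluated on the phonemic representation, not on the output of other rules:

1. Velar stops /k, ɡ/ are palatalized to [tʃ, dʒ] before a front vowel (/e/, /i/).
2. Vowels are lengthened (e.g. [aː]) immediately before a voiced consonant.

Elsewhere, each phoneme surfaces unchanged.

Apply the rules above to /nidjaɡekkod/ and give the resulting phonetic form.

/n/ (word-initial): no rule targets it → [n].
/i/ (between /n/ and /d/) occurs before a voiced consonant → [iː] by rule 2.
/d/ (between /i/ and /j/): no rule targets it → [d].
/j/ (between /d/ and /a/) is unaffected → [j].
/a/ meets the environment for rule 2 (before a voiced consonant) → [aː].
/ɡ/ — between /a/ and /e/, before a front vowel — surfaces as [dʒ] (rule 1).
/e/ — between /ɡ/ and /k/; rule 2 does not apply here → [e].
/k/ (between /e/ and /k/) fails the environment for rule 1, so it stays [k].
/k/ (between /k/ and /o/) fails the environment for rule 1, so it stays [k].
/o/ (between /k/ and /d/) occurs before a voiced consonant → [oː] by rule 2.
/d/ stays [d].

[niːdjaːdʒekkoːd]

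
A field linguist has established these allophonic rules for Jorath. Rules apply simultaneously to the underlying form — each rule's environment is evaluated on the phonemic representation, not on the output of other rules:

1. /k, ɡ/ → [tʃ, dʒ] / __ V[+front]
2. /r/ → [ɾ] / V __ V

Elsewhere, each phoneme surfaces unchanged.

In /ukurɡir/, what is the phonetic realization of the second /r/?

/r/ (word-final): rule 2 targets it, but not between two vowels → unchanged [r].

[r]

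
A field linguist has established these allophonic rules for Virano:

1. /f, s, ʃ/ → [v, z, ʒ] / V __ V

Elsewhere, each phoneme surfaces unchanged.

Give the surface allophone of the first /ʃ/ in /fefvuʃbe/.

[ʃ]

/ʃ/ — between /u/ and /b/; rule 1 does not apply here → [ʃ].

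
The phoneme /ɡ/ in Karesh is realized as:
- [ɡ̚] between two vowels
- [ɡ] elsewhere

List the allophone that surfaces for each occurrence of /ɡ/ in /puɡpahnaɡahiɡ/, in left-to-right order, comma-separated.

Occurrence 1 (position 3): no conditioning environment matches → elsewhere allophone [ɡ].
Occurrence 2 (position 9): between two vowels → [ɡ̚].
Occurrence 3 (position 13): no conditioning environment matches → elsewhere allophone [ɡ].

[ɡ], [ɡ̚], [ɡ]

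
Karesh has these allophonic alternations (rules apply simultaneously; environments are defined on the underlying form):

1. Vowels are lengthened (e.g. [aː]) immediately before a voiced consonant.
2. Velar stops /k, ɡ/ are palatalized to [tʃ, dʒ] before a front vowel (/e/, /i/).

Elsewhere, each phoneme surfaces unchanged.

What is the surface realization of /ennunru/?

/e/ — word-initial, before a voiced consonant — surfaces as [eː] (rule 1).
/n/ (between /e/ and /n/) is unaffected → [n].
/n/ (between /n/ and /u/) is unaffected → [n].
/u/ (between /n/ and /n/) occurs before a voiced consonant → [uː] by rule 1.
/n/ stays [n].
/r/ — not in any rule's target class → [r].
/u/ (word-final) is in the target of rule 1 but the environment (before a voiced consonant) is not met → [u].

[eːnnuːnru]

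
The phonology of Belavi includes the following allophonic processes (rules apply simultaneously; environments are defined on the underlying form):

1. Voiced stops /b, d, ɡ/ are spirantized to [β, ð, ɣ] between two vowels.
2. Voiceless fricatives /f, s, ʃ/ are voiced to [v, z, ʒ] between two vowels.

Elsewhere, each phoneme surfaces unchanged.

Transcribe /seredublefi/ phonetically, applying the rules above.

[sereðublevi]

/s/ — word-initial; rule 2 does not apply here → [s].
/e/ stays [e].
/r/ (between /e/ and /e/) is unaffected → [r].
/e/ (between /r/ and /d/): no rule targets it → [e].
/d/ (between /e/ and /u/): between two vowels, so rule 1 applies → [ð].
/u/ — not in any rule's target class → [u].
/b/ (between /u/ and /l/) is in the target of rule 1 but the environment (between two vowels) is not met → [b].
/l/ (between /b/ and /e/): no rule targets it → [l].
/e/ — not in any rule's target class → [e].
/f/ meets the environment for rule 2 (between two vowels) → [v].
/i/ (word-final): no rule targets it → [i].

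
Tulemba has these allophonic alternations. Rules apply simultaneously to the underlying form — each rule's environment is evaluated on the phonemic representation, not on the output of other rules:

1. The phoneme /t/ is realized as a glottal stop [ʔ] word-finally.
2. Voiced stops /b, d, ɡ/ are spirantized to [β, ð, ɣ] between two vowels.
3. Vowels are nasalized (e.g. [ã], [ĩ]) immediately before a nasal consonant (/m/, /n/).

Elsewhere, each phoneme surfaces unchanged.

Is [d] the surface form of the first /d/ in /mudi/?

No

/d/ meets the environment for rule 2 (between two vowels) → [ð].
The actual realization is [ð], not [d].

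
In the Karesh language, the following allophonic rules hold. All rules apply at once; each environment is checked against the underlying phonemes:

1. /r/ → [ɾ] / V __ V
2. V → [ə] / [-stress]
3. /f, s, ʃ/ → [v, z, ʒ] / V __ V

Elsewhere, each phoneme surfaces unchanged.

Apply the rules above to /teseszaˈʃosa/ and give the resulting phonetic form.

[təzəszəˈʒozə]

/e/ (between /t/ and /s/) occurs in an unstressed syllable → [ə] by rule 2.
Rule 3 applies to /s/ (between /e/ and /e/: between two vowels) → [z].
/e/ (between /s/ and /s/): in an unstressed syllable, so rule 2 applies → [ə].
/s/ (between /e/ and /z/) fails the environment for rule 3, so it stays [s].
/a/ (between /z/ and /ʃ/): in an unstressed syllable, so rule 2 applies → [ə].
/ʃ/ — between /a/ and /o/, between two vowels — surfaces as [ʒ] (rule 3).
/o/ (between /ʃ/ and /s/): rule 2 targets it, but not in an unstressed syllable → unchanged [o].
/s/ meets the environment for rule 3 (between two vowels) → [z].
/a/ meets the environment for rule 2 (in an unstressed syllable) → [ə].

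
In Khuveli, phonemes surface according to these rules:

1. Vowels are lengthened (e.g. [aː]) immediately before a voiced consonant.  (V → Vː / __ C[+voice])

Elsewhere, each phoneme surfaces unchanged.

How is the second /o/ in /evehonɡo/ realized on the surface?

[o]

/o/ (word-final) is in the target of rule 1 but the environment (before a voiced consonant) is not met → [o].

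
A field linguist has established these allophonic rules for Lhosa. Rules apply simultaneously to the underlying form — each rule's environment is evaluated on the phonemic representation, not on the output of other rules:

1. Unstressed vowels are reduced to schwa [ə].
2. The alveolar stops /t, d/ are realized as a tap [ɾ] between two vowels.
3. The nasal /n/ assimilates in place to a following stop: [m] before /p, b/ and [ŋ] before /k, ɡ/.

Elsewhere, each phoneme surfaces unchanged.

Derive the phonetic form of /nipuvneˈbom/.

[nəpəvnəˈbom]

/n/ — word-initial; rule 3 does not apply here → [n].
/i/ meets the environment for rule 1 (in an unstressed syllable) → [ə].
/p/ (between /i/ and /u/) is unaffected → [p].
/u/ — between /p/ and /v/, in an unstressed syllable — surfaces as [ə] (rule 1).
/v/ (between /u/ and /n/) is unaffected → [v].
/n/ (between /v/ and /e/) is in the target of rule 3 but the environment (before a labial or velar stop) is not met → [n].
/e/ meets the environment for rule 1 (in an unstressed syllable) → [ə].
/b/ (between /e/ and /o/): no rule targets it → [b].
/o/ (between /b/ and /m/) fails the environment for rule 1, so it stays [o].
/m/ (word-final) is unaffected → [m].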